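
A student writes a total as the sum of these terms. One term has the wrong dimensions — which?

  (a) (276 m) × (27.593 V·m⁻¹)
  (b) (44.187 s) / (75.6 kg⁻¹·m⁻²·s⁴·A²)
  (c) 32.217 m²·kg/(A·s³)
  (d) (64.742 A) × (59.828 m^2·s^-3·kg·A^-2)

Work out the base dimensions of each:
  (a) [m] · [kg·m·s⁻³·A⁻¹] = kg·m²·s⁻³·A⁻¹
  (b) [s] / [kg⁻¹·m⁻²·s⁴·A²] = kg·m²·s⁻³·A⁻²
  (c) kg·m²·s⁻³·A⁻¹
  (d) [A] · [kg·m²·s⁻³·A⁻²] = kg·m²·s⁻³·A⁻¹
All reduce to kg·m²·s⁻³·A⁻¹ except (b), which is kg·m²·s⁻³·A⁻².

(b)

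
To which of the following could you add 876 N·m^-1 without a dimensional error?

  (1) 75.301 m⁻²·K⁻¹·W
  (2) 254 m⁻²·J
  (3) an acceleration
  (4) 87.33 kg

Reference: N·m⁻¹ = kg·m·s⁻²·m⁻¹ = kg·s⁻².
Each option:
  (1) W·m⁻²·K⁻¹ = J·s⁻¹·m⁻²·K⁻¹ = kg·s⁻³·K⁻¹
  (2) J·m⁻² = N·m·m⁻² = kg·s⁻²  ← same
  (3) [acceleration] = m·s⁻²
  (4) kg
Only (2) matches kg·s⁻².

(2)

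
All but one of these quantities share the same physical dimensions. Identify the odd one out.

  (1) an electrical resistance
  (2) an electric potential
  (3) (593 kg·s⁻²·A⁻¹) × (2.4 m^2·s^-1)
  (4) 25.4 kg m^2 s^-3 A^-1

(1)

Expand each in SI base units:
  (1) [electrical resistance] = kg·m²·s⁻³·A⁻²
  (2) [electric potential] = kg·m²·s⁻³·A⁻¹
  (3) [kg·s⁻²·A⁻¹] · [m²·s⁻¹] = kg·m²·s⁻³·A⁻¹
  (4) kg·m²·s⁻³·A⁻¹
All reduce to kg·m²·s⁻³·A⁻¹ except (1), which is kg·m²·s⁻³·A⁻².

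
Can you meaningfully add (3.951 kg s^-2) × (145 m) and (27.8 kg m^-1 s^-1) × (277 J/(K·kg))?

No

Work out the base dimensions of each:
  (3.951 kg s^-2) × (145 m):  [kg·s⁻²] · [m] = kg·m·s⁻²
  (27.8 kg m^-1 s^-1) × (277 J/(K·kg)):  [kg·m⁻¹·s⁻¹] · [m²·s⁻²·K⁻¹] = kg·m·s⁻³·K⁻¹
kg·m·s⁻² ≠ kg·m·s⁻³·K⁻¹, so they cannot be added.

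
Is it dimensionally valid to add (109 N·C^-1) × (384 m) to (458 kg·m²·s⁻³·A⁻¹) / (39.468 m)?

No

Dimensions:
  (109 N·C^-1) × (384 m):  [kg·m·s⁻³·A⁻¹] · [m] = kg·m²·s⁻³·A⁻¹
  (458 kg·m²·s⁻³·A⁻¹) / (39.468 m):  [kg·m²·s⁻³·A⁻¹] / [m] = kg·m·s⁻³·A⁻¹
kg·m²·s⁻³·A⁻¹ ≠ kg·m·s⁻³·A⁻¹, so they cannot be added.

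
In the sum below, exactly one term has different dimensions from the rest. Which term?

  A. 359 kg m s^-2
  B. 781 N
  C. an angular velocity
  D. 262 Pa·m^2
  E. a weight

In SI base units:
  A. kg·m·s⁻²
  B. N = kg·m·s⁻²
  C. [angular velocity] = s⁻¹
  D. Pa·m² = N·m⁻²·m² = kg·m·s⁻²
  E. [weight] = kg·m·s⁻²
All reduce to kg·m·s⁻² except C., which is s⁻¹.

C.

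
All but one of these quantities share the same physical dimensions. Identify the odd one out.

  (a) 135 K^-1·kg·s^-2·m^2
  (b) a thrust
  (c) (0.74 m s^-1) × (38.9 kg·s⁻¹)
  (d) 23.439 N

In SI base units:
  (a) kg·m²·s⁻²·K⁻¹
  (b) [thrust] = kg·m·s⁻²
  (c) [m·s⁻¹] · [kg·s⁻¹] = kg·m·s⁻²
  (d) N = kg·m·s⁻²
All reduce to kg·m·s⁻² except (a), which is kg·m²·s⁻²·K⁻¹.

(a)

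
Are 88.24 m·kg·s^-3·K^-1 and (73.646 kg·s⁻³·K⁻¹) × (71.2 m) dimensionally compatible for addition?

Expand each in SI base units:
  88.24 m·kg·s^-3·K^-1:  kg·m·s⁻³·K⁻¹
  (73.646 kg·s⁻³·K⁻¹) × (71.2 m):  [kg·s⁻³·K⁻¹] · [m] = kg·m·s⁻³·K⁻¹
Both are kg·m·s⁻³·K⁻¹, so they have the same dimensions and can be added.

Yes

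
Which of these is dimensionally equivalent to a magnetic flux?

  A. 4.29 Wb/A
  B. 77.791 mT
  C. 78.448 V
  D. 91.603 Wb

D.

Reference: [magnetic flux] = kg·m²·s⁻²·A⁻¹.
Each option:
  A. Wb·A⁻¹ = V·s·A⁻¹ = kg·m²·s⁻²·A⁻²
  B. T = Wb·m⁻² = kg·s⁻²·A⁻¹
  C. V = J·C⁻¹ = kg·m²·s⁻³·A⁻¹
  D. Wb = V·s = kg·m²·s⁻²·A⁻¹  ← same
Only D. matches kg·m²·s⁻²·A⁻¹.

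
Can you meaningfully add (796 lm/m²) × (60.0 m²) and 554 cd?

Work out the base dimensions of each:
  (796 lm/m²) × (60.0 m²):  [m⁻²·cd] · [m²] = cd
  554 cd:  cd
Both are cd, so they have the same dimensions and can be added.

Yes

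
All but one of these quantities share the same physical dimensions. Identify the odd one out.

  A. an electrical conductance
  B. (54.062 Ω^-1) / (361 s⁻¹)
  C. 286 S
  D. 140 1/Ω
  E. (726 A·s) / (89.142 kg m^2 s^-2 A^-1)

B.

Expand each in SI base units:
  A. [electrical conductance] = kg⁻¹·m⁻²·s³·A²
  B. [kg⁻¹·m⁻²·s³·A²] / [s⁻¹] = kg⁻¹·m⁻²·s⁴·A²
  C. S = Ω⁻¹ = kg⁻¹·m⁻²·s³·A²
  D. Ω⁻¹ = (V·A⁻¹)⁻¹ = kg⁻¹·m⁻²·s³·A²
  E. [s·A] / [kg·m²·s⁻²·A⁻¹] = kg⁻¹·m⁻²·s³·A²
All reduce to kg⁻¹·m⁻²·s³·A² except B., which is kg⁻¹·m⁻²·s⁴·A².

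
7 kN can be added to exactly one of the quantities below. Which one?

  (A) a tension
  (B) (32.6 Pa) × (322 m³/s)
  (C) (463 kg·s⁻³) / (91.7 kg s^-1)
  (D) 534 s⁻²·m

(A)

Reference: N = kg·m·s⁻².
Each option:
  (A) [tension] = kg·m·s⁻²  ← same
  (B) [kg·m⁻¹·s⁻²] · [m³·s⁻¹] = kg·m²·s⁻³
  (C) [kg·s⁻³] / [kg·s⁻¹] = s⁻²
  (D) m·s⁻²
Only (A) matches kg·m·s⁻².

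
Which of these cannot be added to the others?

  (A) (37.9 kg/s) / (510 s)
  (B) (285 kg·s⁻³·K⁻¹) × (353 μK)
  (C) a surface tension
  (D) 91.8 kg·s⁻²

Expand each in SI base units:
  (A) [kg·s⁻¹] / [s] = kg·s⁻²
  (B) [kg·s⁻³·K⁻¹] · [K] = kg·s⁻³
  (C) [surface tension] = kg·s⁻²
  (D) kg·s⁻²
All reduce to kg·s⁻² except (B), which is kg·s⁻³.

(B)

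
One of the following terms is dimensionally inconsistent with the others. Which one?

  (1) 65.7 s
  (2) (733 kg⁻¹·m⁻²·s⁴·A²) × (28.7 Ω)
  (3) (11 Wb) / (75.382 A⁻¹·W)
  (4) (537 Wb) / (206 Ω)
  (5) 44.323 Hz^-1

Reduce each to base SI dimensions:
  (1) s
  (2) [kg⁻¹·m⁻²·s⁴·A²] · [kg·m²·s⁻³·A⁻²] = s
  (3) [kg·m²·s⁻²·A⁻¹] / [kg·m²·s⁻³·A⁻¹] = s
  (4) [kg·m²·s⁻²·A⁻¹] / [kg·m²·s⁻³·A⁻²] = s·A
  (5) Hz⁻¹ = (s⁻¹)⁻¹ = s
All reduce to s except (4), which is s·A.

(4)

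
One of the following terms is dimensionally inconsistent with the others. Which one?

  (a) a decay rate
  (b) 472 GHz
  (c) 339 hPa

Work out the base dimensions of each:
  (a) [decay rate] = s⁻¹
  (b) Hz = s⁻¹
  (c) Pa = N·m⁻² = kg·m⁻¹·s⁻²
All reduce to s⁻¹ except (c), which is kg·m⁻¹·s⁻².

(c)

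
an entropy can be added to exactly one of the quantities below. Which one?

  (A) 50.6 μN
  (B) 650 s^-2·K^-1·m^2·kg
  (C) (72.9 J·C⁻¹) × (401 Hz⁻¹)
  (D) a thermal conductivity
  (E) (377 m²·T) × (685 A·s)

Reference: [entropy] = kg·m²·s⁻²·K⁻¹.
Each option:
  (A) N = kg·m·s⁻²
  (B) kg·m²·s⁻²·K⁻¹  ← same
  (C) [kg·m²·s⁻³·A⁻¹] · [s] = kg·m²·s⁻²·A⁻¹
  (D) [thermal conductivity] = kg·m·s⁻³·K⁻¹
  (E) [kg·m²·s⁻²·A⁻¹] · [s·A] = kg·m²·s⁻¹
Only (B) matches kg·m²·s⁻²·K⁻¹.

(B)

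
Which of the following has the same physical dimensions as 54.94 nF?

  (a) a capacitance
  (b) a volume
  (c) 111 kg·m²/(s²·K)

Reference: F = C·V⁻¹ = kg⁻¹·m⁻²·s⁴·A².
Each option:
  (a) [capacitance] = kg⁻¹·m⁻²·s⁴·A²  ← same
  (b) [volume] = m³
  (c) kg·m²·s⁻²·K⁻¹
Only (a) matches kg⁻¹·m⁻²·s⁴·A².

(a)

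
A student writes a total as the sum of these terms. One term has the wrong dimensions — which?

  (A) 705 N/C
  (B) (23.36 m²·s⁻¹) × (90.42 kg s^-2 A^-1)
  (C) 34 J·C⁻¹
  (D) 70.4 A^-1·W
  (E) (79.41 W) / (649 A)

(A)

Reduce each to base SI dimensions:
  (A) N·C⁻¹ = kg·m·s⁻²·(s·A)⁻¹ = kg·m·s⁻³·A⁻¹
  (B) [m²·s⁻¹] · [kg·s⁻²·A⁻¹] = kg·m²·s⁻³·A⁻¹
  (C) J·C⁻¹ = N·m·(s·A)⁻¹ = kg·m²·s⁻³·A⁻¹
  (D) W·A⁻¹ = J·s⁻¹·A⁻¹ = kg·m²·s⁻³·A⁻¹
  (E) [kg·m²·s⁻³] / [A] = kg·m²·s⁻³·A⁻¹
All reduce to kg·m²·s⁻³·A⁻¹ except (A), which is kg·m·s⁻³·A⁻¹.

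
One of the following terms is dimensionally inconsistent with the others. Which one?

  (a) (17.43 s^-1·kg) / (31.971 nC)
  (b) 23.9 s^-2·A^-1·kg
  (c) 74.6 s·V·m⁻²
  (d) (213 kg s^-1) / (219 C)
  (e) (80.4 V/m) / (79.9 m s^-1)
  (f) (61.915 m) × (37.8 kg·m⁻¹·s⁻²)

(f)

In SI base units:
  (a) [kg·s⁻¹] / [s·A] = kg·s⁻²·A⁻¹
  (b) kg·s⁻²·A⁻¹
  (c) V·s·m⁻² = J·C⁻¹·s·m⁻² = kg·s⁻²·A⁻¹
  (d) [kg·s⁻¹] / [s·A] = kg·s⁻²·A⁻¹
  (e) [kg·m·s⁻³·A⁻¹] / [m·s⁻¹] = kg·s⁻²·A⁻¹
  (f) [m] · [kg·m⁻¹·s⁻²] = kg·s⁻²
All reduce to kg·s⁻²·A⁻¹ except (f), which is kg·s⁻².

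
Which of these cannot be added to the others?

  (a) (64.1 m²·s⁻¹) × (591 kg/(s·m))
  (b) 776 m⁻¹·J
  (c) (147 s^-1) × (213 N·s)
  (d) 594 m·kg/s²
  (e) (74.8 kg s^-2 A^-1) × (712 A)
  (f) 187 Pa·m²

Expand each in SI base units:
  (a) [m²·s⁻¹] · [kg·m⁻¹·s⁻¹] = kg·m·s⁻²
  (b) J·m⁻¹ = N·m·m⁻¹ = kg·m·s⁻²
  (c) [s⁻¹] · [kg·m·s⁻¹] = kg·m·s⁻²
  (d) kg·m·s⁻²
  (e) [kg·s⁻²·A⁻¹] · [A] = kg·s⁻²
  (f) Pa·m² = N·m⁻²·m² = kg·m·s⁻²
All reduce to kg·m·s⁻² except (e), which is kg·s⁻².

(e)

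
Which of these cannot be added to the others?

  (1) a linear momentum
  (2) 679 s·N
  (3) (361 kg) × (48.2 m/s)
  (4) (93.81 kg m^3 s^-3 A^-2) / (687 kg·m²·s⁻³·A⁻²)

(4)

Reduce each to base SI dimensions:
  (1) [linear momentum] = kg·m·s⁻¹
  (2) N·s = kg·m·s⁻²·s = kg·m·s⁻¹
  (3) [kg] · [m·s⁻¹] = kg·m·s⁻¹
  (4) [kg·m³·s⁻³·A⁻²] / [kg·m²·s⁻³·A⁻²] = m
All reduce to kg·m·s⁻¹ except (4), which is m.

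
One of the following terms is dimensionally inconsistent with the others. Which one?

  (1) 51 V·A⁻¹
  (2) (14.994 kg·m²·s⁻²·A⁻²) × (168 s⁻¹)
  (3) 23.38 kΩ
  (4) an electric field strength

(4)

Reduce each to base SI dimensions:
  (1) V·A⁻¹ = J·C⁻¹·A⁻¹ = kg·m²·s⁻³·A⁻²
  (2) [kg·m²·s⁻²·A⁻²] · [s⁻¹] = kg·m²·s⁻³·A⁻²
  (3) Ω = V·A⁻¹ = kg·m²·s⁻³·A⁻²
  (4) [electric field strength] = kg·m·s⁻³·A⁻¹
All reduce to kg·m²·s⁻³·A⁻² except (4), which is kg·m·s⁻³·A⁻¹.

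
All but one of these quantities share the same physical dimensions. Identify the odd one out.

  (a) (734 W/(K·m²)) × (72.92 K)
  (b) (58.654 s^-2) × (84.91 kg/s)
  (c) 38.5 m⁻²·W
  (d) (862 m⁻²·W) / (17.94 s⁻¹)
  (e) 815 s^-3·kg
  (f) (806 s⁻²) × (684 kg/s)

Expand each in SI base units:
  (a) [kg·s⁻³·K⁻¹] · [K] = kg·s⁻³
  (b) [s⁻²] · [kg·s⁻¹] = kg·s⁻³
  (c) W·m⁻² = J·s⁻¹·m⁻² = kg·s⁻³
  (d) [kg·s⁻³] / [s⁻¹] = kg·s⁻²
  (e) kg·s⁻³
  (f) [s⁻²] · [kg·s⁻¹] = kg·s⁻³
All reduce to kg·s⁻³ except (d), which is kg·s⁻².

(d)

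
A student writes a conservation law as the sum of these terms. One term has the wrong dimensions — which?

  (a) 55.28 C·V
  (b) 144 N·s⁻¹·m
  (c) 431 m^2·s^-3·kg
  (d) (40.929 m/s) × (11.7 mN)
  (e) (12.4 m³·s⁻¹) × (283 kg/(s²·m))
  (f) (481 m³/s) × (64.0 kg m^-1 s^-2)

In SI base units:
  (a) C·V = s·A·J·C⁻¹ = kg·m²·s⁻²
  (b) N·m·s⁻¹ = kg·m·s⁻²·m·s⁻¹ = kg·m²·s⁻³
  (c) kg·m²·s⁻³
  (d) [m·s⁻¹] · [kg·m·s⁻²] = kg·m²·s⁻³
  (e) [m³·s⁻¹] · [kg·m⁻¹·s⁻²] = kg·m²·s⁻³
  (f) [m³·s⁻¹] · [kg·m⁻¹·s⁻²] = kg·m²·s⁻³
All reduce to kg·m²·s⁻³ except (a), which is kg·m²·s⁻².

(a)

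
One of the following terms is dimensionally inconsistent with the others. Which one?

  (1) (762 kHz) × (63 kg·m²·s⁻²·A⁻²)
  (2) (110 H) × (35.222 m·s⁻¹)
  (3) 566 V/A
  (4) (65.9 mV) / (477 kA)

Reduce each to base SI dimensions:
  (1) [s⁻¹] · [kg·m²·s⁻²·A⁻²] = kg·m²·s⁻³·A⁻²
  (2) [kg·m²·s⁻²·A⁻²] · [m·s⁻¹] = kg·m³·s⁻³·A⁻²
  (3) V·A⁻¹ = J·C⁻¹·A⁻¹ = kg·m²·s⁻³·A⁻²
  (4) [kg·m²·s⁻³·A⁻¹] / [A] = kg·m²·s⁻³·A⁻²
All reduce to kg·m²·s⁻³·A⁻² except (2), which is kg·m³·s⁻³·A⁻².

(2)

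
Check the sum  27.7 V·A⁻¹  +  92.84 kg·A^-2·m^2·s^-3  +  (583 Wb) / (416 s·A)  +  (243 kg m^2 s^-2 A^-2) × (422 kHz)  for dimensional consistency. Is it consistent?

Yes

Reduce each to base SI dimensions:
  27.7 V·A⁻¹:  V·A⁻¹ = J·C⁻¹·A⁻¹ = kg·m²·s⁻³·A⁻²
  92.84 kg·A^-2·m^2·s^-3:  kg·m²·s⁻³·A⁻²
  (583 Wb) / (416 s·A):  [kg·m²·s⁻²·A⁻¹] / [s·A] = kg·m²·s⁻³·A⁻²
  (243 kg m^2 s^-2 A^-2) × (422 kHz):  [kg·m²·s⁻²·A⁻²] · [s⁻¹] = kg·m²·s⁻³·A⁻²
Every term reduces to kg·m²·s⁻³·A⁻².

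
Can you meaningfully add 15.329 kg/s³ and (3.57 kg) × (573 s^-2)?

No

In SI base units:
  15.329 kg/s³:  kg·s⁻³
  (3.57 kg) × (573 s^-2):  [kg] · [s⁻²] = kg·s⁻²
kg·s⁻³ ≠ kg·s⁻², so they cannot be added.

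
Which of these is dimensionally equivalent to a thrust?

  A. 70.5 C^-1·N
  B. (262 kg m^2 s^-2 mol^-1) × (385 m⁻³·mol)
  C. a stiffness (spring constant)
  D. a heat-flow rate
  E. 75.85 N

E.

Reference: [thrust] = kg·m·s⁻².
Each option:
  A. N·C⁻¹ = kg·m·s⁻²·(s·A)⁻¹ = kg·m·s⁻³·A⁻¹
  B. [kg·m²·s⁻²·mol⁻¹] · [m⁻³·mol] = kg·m⁻¹·s⁻²
  C. [stiffness (spring constant)] = kg·s⁻²
  D. [heat-flow rate] = kg·m²·s⁻³
  E. N = kg·m·s⁻²  ← same
Only E. matches kg·m·s⁻².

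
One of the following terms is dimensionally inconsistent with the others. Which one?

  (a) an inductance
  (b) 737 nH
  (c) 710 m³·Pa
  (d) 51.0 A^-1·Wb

Dimensions:
  (a) [inductance] = kg·m²·s⁻²·A⁻²
  (b) H = V·s·A⁻¹ = kg·m²·s⁻²·A⁻²
  (c) Pa·m³ = N·m⁻²·m³ = kg·m²·s⁻²
  (d) Wb·A⁻¹ = V·s·A⁻¹ = kg·m²·s⁻²·A⁻²
All reduce to kg·m²·s⁻²·A⁻² except (c), which is kg·m²·s⁻².

(c)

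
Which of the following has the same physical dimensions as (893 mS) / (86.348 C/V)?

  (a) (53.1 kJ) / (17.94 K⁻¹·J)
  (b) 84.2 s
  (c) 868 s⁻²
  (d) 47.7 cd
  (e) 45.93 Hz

(e)

Reference: [kg⁻¹·m⁻²·s³·A²] / [kg⁻¹·m⁻²·s⁴·A²] = s⁻¹.
Each option:
  (a) [kg·m²·s⁻²] / [kg·m²·s⁻²·K⁻¹] = K
  (b) s
  (c) s⁻²
  (d) cd
  (e) Hz = s⁻¹  ← same
Only (e) matches s⁻¹.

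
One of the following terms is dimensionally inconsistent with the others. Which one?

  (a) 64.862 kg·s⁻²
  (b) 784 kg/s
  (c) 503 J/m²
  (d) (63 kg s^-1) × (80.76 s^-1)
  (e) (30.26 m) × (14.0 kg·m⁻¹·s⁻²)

(b)

Dimensions:
  (a) kg·s⁻²
  (b) kg·s⁻¹
  (c) J·m⁻² = N·m·m⁻² = kg·s⁻²
  (d) [kg·s⁻¹] · [s⁻¹] = kg·s⁻²
  (e) [m] · [kg·m⁻¹·s⁻²] = kg·s⁻²
All reduce to kg·s⁻² except (b), which is kg·s⁻¹.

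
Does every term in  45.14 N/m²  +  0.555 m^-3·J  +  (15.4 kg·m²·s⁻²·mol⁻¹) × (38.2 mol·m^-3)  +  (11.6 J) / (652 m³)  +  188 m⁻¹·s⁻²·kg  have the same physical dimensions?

Yes

Reduce each to base SI dimensions:
  45.14 N/m²:  N·m⁻² = kg·m·s⁻²·m⁻² = kg·m⁻¹·s⁻²
  0.555 m^-3·J:  J·m⁻³ = N·m·m⁻³ = kg·m⁻¹·s⁻²
  (15.4 kg·m²·s⁻²·mol⁻¹) × (38.2 mol·m^-3):  [kg·m²·s⁻²·mol⁻¹] · [m⁻³·mol] = kg·m⁻¹·s⁻²
  (11.6 J) / (652 m³):  [kg·m²·s⁻²] / [m³] = kg·m⁻¹·s⁻²
  188 m⁻¹·s⁻²·kg:  kg·m⁻¹·s⁻²
Every term reduces to kg·m⁻¹·s⁻².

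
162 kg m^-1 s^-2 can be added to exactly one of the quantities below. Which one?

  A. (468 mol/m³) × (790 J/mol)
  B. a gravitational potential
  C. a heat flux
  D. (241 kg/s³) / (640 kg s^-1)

Reference: kg·m⁻¹·s⁻².
Each option:
  A. [m⁻³·mol] · [kg·m²·s⁻²·mol⁻¹] = kg·m⁻¹·s⁻²  ← same
  B. [gravitational potential] = m²·s⁻²
  C. [heat flux] = kg·s⁻³
  D. [kg·s⁻³] / [kg·s⁻¹] = s⁻²
Only A. matches kg·m⁻¹·s⁻².

A.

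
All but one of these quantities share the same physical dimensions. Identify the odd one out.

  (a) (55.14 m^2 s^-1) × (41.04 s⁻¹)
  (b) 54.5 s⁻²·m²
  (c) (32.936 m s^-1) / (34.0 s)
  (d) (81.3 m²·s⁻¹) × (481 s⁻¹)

(c)

Work out the base dimensions of each:
  (a) [m²·s⁻¹] · [s⁻¹] = m²·s⁻²
  (b) m²·s⁻²
  (c) [m·s⁻¹] / [s] = m·s⁻²
  (d) [m²·s⁻¹] · [s⁻¹] = m²·s⁻²
All reduce to m²·s⁻² except (c), which is m·s⁻².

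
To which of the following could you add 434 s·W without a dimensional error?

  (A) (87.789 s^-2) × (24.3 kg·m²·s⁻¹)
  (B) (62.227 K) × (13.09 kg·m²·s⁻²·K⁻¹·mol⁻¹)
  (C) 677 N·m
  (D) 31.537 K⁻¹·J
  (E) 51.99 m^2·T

Reference: W·s = J·s⁻¹·s = kg·m²·s⁻².
Each option:
  (A) [s⁻²] · [kg·m²·s⁻¹] = kg·m²·s⁻³
  (B) [K] · [kg·m²·s⁻²·K⁻¹·mol⁻¹] = kg·m²·s⁻²·mol⁻¹
  (C) N·m = kg·m·s⁻²·m = kg·m²·s⁻²  ← same
  (D) J·K⁻¹ = N·m·K⁻¹ = kg·m²·s⁻²·K⁻¹
  (E) T·m² = Wb·m⁻²·m² = kg·m²·s⁻²·A⁻¹
Only (C) matches kg·m²·s⁻².

(C)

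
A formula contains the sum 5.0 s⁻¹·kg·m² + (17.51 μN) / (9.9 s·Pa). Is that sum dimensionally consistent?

No

Work out the base dimensions of each:
  5.0 s⁻¹·kg·m²:  kg·m²·s⁻¹
  (17.51 μN) / (9.9 s·Pa):  [kg·m·s⁻²] / [kg·m⁻¹·s⁻¹] = m²·s⁻¹
kg·m²·s⁻¹ ≠ m²·s⁻¹, so they cannot be added.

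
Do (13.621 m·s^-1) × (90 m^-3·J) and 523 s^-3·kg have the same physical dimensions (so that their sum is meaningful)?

Yes

Expand each in SI base units:
  (13.621 m·s^-1) × (90 m^-3·J):  [m·s⁻¹] · [kg·m⁻¹·s⁻²] = kg·s⁻³
  523 s^-3·kg:  kg·s⁻³
Both are kg·s⁻³, so they have the same dimensions and can be added.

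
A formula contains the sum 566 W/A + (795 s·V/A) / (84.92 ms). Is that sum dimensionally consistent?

In SI base units:
  566 W/A:  W·A⁻¹ = J·s⁻¹·A⁻¹ = kg·m²·s⁻³·A⁻¹
  (795 s·V/A) / (84.92 ms):  [kg·m²·s⁻²·A⁻²] / [s] = kg·m²·s⁻³·A⁻²
kg·m²·s⁻³·A⁻¹ ≠ kg·m²·s⁻³·A⁻², so they cannot be added.

No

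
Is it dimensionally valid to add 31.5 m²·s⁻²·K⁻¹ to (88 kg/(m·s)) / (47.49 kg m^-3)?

Reduce each to base SI dimensions:
  31.5 m²·s⁻²·K⁻¹:  m²·s⁻²·K⁻¹
  (88 kg/(m·s)) / (47.49 kg m^-3):  [kg·m⁻¹·s⁻¹] / [kg·m⁻³] = m²·s⁻¹
m²·s⁻²·K⁻¹ ≠ m²·s⁻¹, so they cannot be added.

No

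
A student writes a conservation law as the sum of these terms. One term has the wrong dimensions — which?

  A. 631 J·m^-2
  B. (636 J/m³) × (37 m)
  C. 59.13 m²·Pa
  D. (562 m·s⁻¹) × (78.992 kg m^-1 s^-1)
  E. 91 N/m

Reduce each to base SI dimensions:
  A. J·m⁻² = N·m·m⁻² = kg·s⁻²
  B. [kg·m⁻¹·s⁻²] · [m] = kg·s⁻²
  C. Pa·m² = N·m⁻²·m² = kg·m·s⁻²
  D. [m·s⁻¹] · [kg·m⁻¹·s⁻¹] = kg·s⁻²
  E. N·m⁻¹ = kg·m·s⁻²·m⁻¹ = kg·s⁻²
All reduce to kg·s⁻² except C., which is kg·m·s⁻².

C.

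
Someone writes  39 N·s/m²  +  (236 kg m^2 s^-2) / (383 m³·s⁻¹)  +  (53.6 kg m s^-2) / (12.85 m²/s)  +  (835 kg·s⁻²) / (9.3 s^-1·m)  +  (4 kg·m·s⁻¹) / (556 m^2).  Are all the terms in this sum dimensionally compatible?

Yes

Expand each in SI base units:
  39 N·s/m²:  N·s·m⁻² = kg·m·s⁻²·s·m⁻² = kg·m⁻¹·s⁻¹
  (236 kg m^2 s^-2) / (383 m³·s⁻¹):  [kg·m²·s⁻²] / [m³·s⁻¹] = kg·m⁻¹·s⁻¹
  (53.6 kg m s^-2) / (12.85 m²/s):  [kg·m·s⁻²] / [m²·s⁻¹] = kg·m⁻¹·s⁻¹
  (835 kg·s⁻²) / (9.3 s^-1·m):  [kg·s⁻²] / [m·s⁻¹] = kg·m⁻¹·s⁻¹
  (4 kg·m·s⁻¹) / (556 m^2):  [kg·m·s⁻¹] / [m²] = kg·m⁻¹·s⁻¹
Every term reduces to kg·m⁻¹·s⁻¹.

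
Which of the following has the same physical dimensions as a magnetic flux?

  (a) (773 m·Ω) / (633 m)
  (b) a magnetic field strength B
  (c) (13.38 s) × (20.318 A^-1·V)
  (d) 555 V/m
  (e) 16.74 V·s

(e)

Reference: [magnetic flux] = kg·m²·s⁻²·A⁻¹.
Each option:
  (a) [kg·m³·s⁻³·A⁻²] / [m] = kg·m²·s⁻³·A⁻²
  (b) [magnetic field strength B] = kg·s⁻²·A⁻¹
  (c) [s] · [kg·m²·s⁻³·A⁻²] = kg·m²·s⁻²·A⁻²
  (d) V·m⁻¹ = J·C⁻¹·m⁻¹ = kg·m·s⁻³·A⁻¹
  (e) V·s = J·C⁻¹·s = kg·m²·s⁻²·A⁻¹  ← same
Only (e) matches kg·m²·s⁻²·A⁻¹.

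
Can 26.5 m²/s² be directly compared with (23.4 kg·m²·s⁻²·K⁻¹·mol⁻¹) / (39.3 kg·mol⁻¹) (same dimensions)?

Reduce each to base SI dimensions:
  26.5 m²/s²:  m²·s⁻²
  (23.4 kg·m²·s⁻²·K⁻¹·mol⁻¹) / (39.3 kg·mol⁻¹):  [kg·m²·s⁻²·K⁻¹·mol⁻¹] / [kg·mol⁻¹] = m²·s⁻²·K⁻¹
m²·s⁻² ≠ m²·s⁻²·K⁻¹, so they cannot be added.

No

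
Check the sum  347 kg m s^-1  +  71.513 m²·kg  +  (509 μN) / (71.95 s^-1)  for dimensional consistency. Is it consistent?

No

Dimensions:
  347 kg m s^-1:  kg·m·s⁻¹
  71.513 m²·kg:  kg·m²
  (509 μN) / (71.95 s^-1):  [kg·m·s⁻²] / [s⁻¹] = kg·m·s⁻¹
The terms do not share a single dimension (kg·m² vs kg·m·s⁻¹).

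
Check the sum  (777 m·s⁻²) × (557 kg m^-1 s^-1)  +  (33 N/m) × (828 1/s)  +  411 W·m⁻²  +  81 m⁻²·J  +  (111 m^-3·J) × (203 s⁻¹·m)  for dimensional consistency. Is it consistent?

Work out the base dimensions of each:
  (777 m·s⁻²) × (557 kg m^-1 s^-1):  [m·s⁻²] · [kg·m⁻¹·s⁻¹] = kg·s⁻³
  (33 N/m) × (828 1/s):  [kg·s⁻²] · [s⁻¹] = kg·s⁻³
  411 W·m⁻²:  W·m⁻² = J·s⁻¹·m⁻² = kg·s⁻³
  81 m⁻²·J:  J·m⁻² = N·m·m⁻² = kg·s⁻²
  (111 m^-3·J) × (203 s⁻¹·m):  [kg·m⁻¹·s⁻²] · [m·s⁻¹] = kg·s⁻³
The terms do not share a single dimension (kg·s⁻² vs kg·s⁻³).

No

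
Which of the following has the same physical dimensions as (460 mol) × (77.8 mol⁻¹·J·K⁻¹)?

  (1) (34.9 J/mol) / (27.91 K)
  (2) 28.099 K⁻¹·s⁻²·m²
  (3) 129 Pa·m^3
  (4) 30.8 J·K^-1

Reference: [mol] · [kg·m²·s⁻²·K⁻¹·mol⁻¹] = kg·m²·s⁻²·K⁻¹.
Each option:
  (1) [kg·m²·s⁻²·mol⁻¹] / [K] = kg·m²·s⁻²·K⁻¹·mol⁻¹
  (2) m²·s⁻²·K⁻¹
  (3) Pa·m³ = N·m⁻²·m³ = kg·m²·s⁻²
  (4) J·K⁻¹ = N·m·K⁻¹ = kg·m²·s⁻²·K⁻¹  ← same
Only (4) matches kg·m²·s⁻²·K⁻¹.

(4)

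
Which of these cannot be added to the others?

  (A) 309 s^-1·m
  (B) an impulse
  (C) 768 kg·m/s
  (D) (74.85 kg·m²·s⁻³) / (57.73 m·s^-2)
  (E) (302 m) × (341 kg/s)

(A)

Reduce each to base SI dimensions:
  (A) m·s⁻¹
  (B) [impulse] = kg·m·s⁻¹
  (C) kg·m·s⁻¹
  (D) [kg·m²·s⁻³] / [m·s⁻²] = kg·m·s⁻¹
  (E) [m] · [kg·s⁻¹] = kg·m·s⁻¹
All reduce to kg·m·s⁻¹ except (A), which is m·s⁻¹.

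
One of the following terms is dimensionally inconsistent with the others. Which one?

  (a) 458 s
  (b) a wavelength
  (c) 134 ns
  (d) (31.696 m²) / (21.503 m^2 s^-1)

(b)

Dimensions:
  (a) s
  (b) [wavelength] = m
  (c) s
  (d) [m²] / [m²·s⁻¹] = s
All reduce to s except (b), which is m.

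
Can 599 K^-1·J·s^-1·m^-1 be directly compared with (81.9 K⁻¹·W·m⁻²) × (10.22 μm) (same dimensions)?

Yes

Work out the base dimensions of each:
  599 K^-1·J·s^-1·m^-1:  J·s⁻¹·m⁻¹·K⁻¹ = N·m·s⁻¹·m⁻¹·K⁻¹ = kg·m·s⁻³·K⁻¹
  (81.9 K⁻¹·W·m⁻²) × (10.22 μm):  [kg·s⁻³·K⁻¹] · [m] = kg·m·s⁻³·K⁻¹
Both are kg·m·s⁻³·K⁻¹, so they have the same dimensions and can be added.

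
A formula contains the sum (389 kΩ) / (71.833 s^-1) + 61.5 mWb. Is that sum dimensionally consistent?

Work out the base dimensions of each:
  (389 kΩ) / (71.833 s^-1):  [kg·m²·s⁻³·A⁻²] / [s⁻¹] = kg·m²·s⁻²·A⁻²
  61.5 mWb:  Wb = V·s = kg·m²·s⁻²·A⁻¹
kg·m²·s⁻²·A⁻² ≠ kg·m²·s⁻²·A⁻¹, so they cannot be added.

No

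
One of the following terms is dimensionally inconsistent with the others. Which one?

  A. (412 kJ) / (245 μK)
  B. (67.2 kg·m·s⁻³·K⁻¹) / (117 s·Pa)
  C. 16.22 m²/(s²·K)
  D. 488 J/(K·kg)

A.

Work out the base dimensions of each:
  A. [kg·m²·s⁻²] / [K] = kg·m²·s⁻²·K⁻¹
  B. [kg·m·s⁻³·K⁻¹] / [kg·m⁻¹·s⁻¹] = m²·s⁻²·K⁻¹
  C. m²·s⁻²·K⁻¹
  D. J·kg⁻¹·K⁻¹ = N·m·kg⁻¹·K⁻¹ = m²·s⁻²·K⁻¹
All reduce to m²·s⁻²·K⁻¹ except A., which is kg·m²·s⁻²·K⁻¹.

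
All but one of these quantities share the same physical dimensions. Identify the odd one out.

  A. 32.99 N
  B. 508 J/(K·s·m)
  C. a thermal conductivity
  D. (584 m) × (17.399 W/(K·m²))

A.

In SI base units:
  A. N = kg·m·s⁻²
  B. J·s⁻¹·m⁻¹·K⁻¹ = N·m·s⁻¹·m⁻¹·K⁻¹ = kg·m·s⁻³·K⁻¹
  C. [thermal conductivity] = kg·m·s⁻³·K⁻¹
  D. [m] · [kg·s⁻³·K⁻¹] = kg·m·s⁻³·K⁻¹
All reduce to kg·m·s⁻³·K⁻¹ except A., which is kg·m·s⁻².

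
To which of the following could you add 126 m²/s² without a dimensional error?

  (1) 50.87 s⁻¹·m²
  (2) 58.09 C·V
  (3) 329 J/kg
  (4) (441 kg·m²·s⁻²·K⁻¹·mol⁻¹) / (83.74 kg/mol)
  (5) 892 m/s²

Reference: m²·s⁻².
Each option:
  (1) m²·s⁻¹
  (2) C·V = s·A·J·C⁻¹ = kg·m²·s⁻²
  (3) J·kg⁻¹ = N·m·kg⁻¹ = m²·s⁻²  ← same
  (4) [kg·m²·s⁻²·K⁻¹·mol⁻¹] / [kg·mol⁻¹] = m²·s⁻²·K⁻¹
  (5) m·s⁻²
Only (3) matches m²·s⁻².

(3)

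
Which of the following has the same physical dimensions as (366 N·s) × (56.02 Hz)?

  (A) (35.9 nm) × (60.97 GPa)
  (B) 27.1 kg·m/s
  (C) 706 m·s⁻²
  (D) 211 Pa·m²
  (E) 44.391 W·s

(D)

Reference: [kg·m·s⁻¹] · [s⁻¹] = kg·m·s⁻².
Each option:
  (A) [m] · [kg·m⁻¹·s⁻²] = kg·s⁻²
  (B) kg·m·s⁻¹
  (C) m·s⁻²
  (D) Pa·m² = N·m⁻²·m² = kg·m·s⁻²  ← same
  (E) W·s = J·s⁻¹·s = kg·m²·s⁻²
Only (D) matches kg·m·s⁻².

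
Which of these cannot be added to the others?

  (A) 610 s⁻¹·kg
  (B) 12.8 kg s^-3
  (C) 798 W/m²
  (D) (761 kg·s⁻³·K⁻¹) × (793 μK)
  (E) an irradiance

(A)

Dimensions:
  (A) kg·s⁻¹
  (B) kg·s⁻³
  (C) W·m⁻² = J·s⁻¹·m⁻² = kg·s⁻³
  (D) [kg·s⁻³·K⁻¹] · [K] = kg·s⁻³
  (E) [irradiance] = kg·s⁻³
All reduce to kg·s⁻³ except (A), which is kg·s⁻¹.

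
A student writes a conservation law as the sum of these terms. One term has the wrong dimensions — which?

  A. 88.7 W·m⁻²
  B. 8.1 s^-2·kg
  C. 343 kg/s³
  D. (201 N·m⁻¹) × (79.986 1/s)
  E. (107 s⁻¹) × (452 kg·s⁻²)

B.

In SI base units:
  A. W·m⁻² = J·s⁻¹·m⁻² = kg·s⁻³
  B. kg·s⁻²
  C. kg·s⁻³
  D. [kg·s⁻²] · [s⁻¹] = kg·s⁻³
  E. [s⁻¹] · [kg·s⁻²] = kg·s⁻³
All reduce to kg·s⁻³ except B., which is kg·s⁻².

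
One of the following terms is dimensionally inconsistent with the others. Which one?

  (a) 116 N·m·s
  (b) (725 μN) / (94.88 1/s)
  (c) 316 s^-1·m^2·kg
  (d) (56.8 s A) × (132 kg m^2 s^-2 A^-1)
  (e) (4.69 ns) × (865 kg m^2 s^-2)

Dimensions:
  (a) N·m·s = kg·m·s⁻²·m·s = kg·m²·s⁻¹
  (b) [kg·m·s⁻²] / [s⁻¹] = kg·m·s⁻¹
  (c) kg·m²·s⁻¹
  (d) [s·A] · [kg·m²·s⁻²·A⁻¹] = kg·m²·s⁻¹
  (e) [s] · [kg·m²·s⁻²] = kg·m²·s⁻¹
All reduce to kg·m²·s⁻¹ except (b), which is kg·m·s⁻¹.

(b)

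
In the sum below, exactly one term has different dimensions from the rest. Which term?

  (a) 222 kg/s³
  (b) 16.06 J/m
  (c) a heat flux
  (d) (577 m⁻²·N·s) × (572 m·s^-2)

(b)

Reduce each to base SI dimensions:
  (a) kg·s⁻³
  (b) J·m⁻¹ = N·m·m⁻¹ = kg·m·s⁻²
  (c) [heat flux] = kg·s⁻³
  (d) [kg·m⁻¹·s⁻¹] · [m·s⁻²] = kg·s⁻³
All reduce to kg·s⁻³ except (b), which is kg·m·s⁻².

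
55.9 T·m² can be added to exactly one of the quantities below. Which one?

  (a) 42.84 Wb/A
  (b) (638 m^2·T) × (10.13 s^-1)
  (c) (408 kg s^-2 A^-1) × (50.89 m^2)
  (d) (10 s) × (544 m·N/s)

Reference: T·m² = Wb·m⁻²·m² = kg·m²·s⁻²·A⁻¹.
Each option:
  (a) Wb·A⁻¹ = V·s·A⁻¹ = kg·m²·s⁻²·A⁻²
  (b) [kg·m²·s⁻²·A⁻¹] · [s⁻¹] = kg·m²·s⁻³·A⁻¹
  (c) [kg·s⁻²·A⁻¹] · [m²] = kg·m²·s⁻²·A⁻¹  ← same
  (d) [s] · [kg·m²·s⁻³] = kg·m²·s⁻²
Only (c) matches kg·m²·s⁻²·A⁻¹.

(c)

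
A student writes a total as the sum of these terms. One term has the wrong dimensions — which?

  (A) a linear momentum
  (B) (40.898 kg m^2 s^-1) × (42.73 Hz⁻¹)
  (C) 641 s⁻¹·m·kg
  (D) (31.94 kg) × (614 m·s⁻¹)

Dimensions:
  (A) [linear momentum] = kg·m·s⁻¹
  (B) [kg·m²·s⁻¹] · [s] = kg·m²
  (C) kg·m·s⁻¹
  (D) [kg] · [m·s⁻¹] = kg·m·s⁻¹
All reduce to kg·m·s⁻¹ except (B), which is kg·m².

(B)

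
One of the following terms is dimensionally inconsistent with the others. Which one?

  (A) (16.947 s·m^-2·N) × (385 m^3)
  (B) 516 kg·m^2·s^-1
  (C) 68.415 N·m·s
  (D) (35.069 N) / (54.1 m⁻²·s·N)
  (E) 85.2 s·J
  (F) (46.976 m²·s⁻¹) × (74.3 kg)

Reduce each to base SI dimensions:
  (A) [kg·m⁻¹·s⁻¹] · [m³] = kg·m²·s⁻¹
  (B) kg·m²·s⁻¹
  (C) N·m·s = kg·m·s⁻²·m·s = kg·m²·s⁻¹
  (D) [kg·m·s⁻²] / [kg·m⁻¹·s⁻¹] = m²·s⁻¹
  (E) J·s = N·m·s = kg·m²·s⁻¹
  (F) [m²·s⁻¹] · [kg] = kg·m²·s⁻¹
All reduce to kg·m²·s⁻¹ except (D), which is m²·s⁻¹.

(D)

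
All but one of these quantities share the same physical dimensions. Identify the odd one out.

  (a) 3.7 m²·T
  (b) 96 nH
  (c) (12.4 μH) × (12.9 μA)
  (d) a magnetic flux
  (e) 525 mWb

(b)

Expand each in SI base units:
  (a) T·m² = Wb·m⁻²·m² = kg·m²·s⁻²·A⁻¹
  (b) H = V·s·A⁻¹ = kg·m²·s⁻²·A⁻²
  (c) [kg·m²·s⁻²·A⁻²] · [A] = kg·m²·s⁻²·A⁻¹
  (d) [magnetic flux] = kg·m²·s⁻²·A⁻¹
  (e) Wb = V·s = kg·m²·s⁻²·A⁻¹
All reduce to kg·m²·s⁻²·A⁻¹ except (b), which is kg·m²·s⁻²·A⁻².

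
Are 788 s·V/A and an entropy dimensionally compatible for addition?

No

In SI base units:
  788 s·V/A:  V·s·A⁻¹ = J·C⁻¹·s·A⁻¹ = kg·m²·s⁻²·A⁻²
  an entropy:  [entropy] = kg·m²·s⁻²·K⁻¹
kg·m²·s⁻²·A⁻² ≠ kg·m²·s⁻²·K⁻¹, so they cannot be added.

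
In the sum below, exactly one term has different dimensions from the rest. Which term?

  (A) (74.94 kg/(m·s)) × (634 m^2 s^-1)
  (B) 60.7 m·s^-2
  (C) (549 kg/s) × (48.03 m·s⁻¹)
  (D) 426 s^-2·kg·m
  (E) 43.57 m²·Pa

(B)

Dimensions:
  (A) [kg·m⁻¹·s⁻¹] · [m²·s⁻¹] = kg·m·s⁻²
  (B) m·s⁻²
  (C) [kg·s⁻¹] · [m·s⁻¹] = kg·m·s⁻²
  (D) kg·m·s⁻²
  (E) Pa·m² = N·m⁻²·m² = kg·m·s⁻²
All reduce to kg·m·s⁻² except (B), which is m·s⁻².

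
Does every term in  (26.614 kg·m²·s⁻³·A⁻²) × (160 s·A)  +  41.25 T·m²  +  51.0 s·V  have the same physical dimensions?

Yes

In SI base units:
  (26.614 kg·m²·s⁻³·A⁻²) × (160 s·A):  [kg·m²·s⁻³·A⁻²] · [s·A] = kg·m²·s⁻²·A⁻¹
  41.25 T·m²:  T·m² = Wb·m⁻²·m² = kg·m²·s⁻²·A⁻¹
  51.0 s·V:  V·s = J·C⁻¹·s = kg·m²·s⁻²·A⁻¹
Every term reduces to kg·m²·s⁻²·A⁻¹.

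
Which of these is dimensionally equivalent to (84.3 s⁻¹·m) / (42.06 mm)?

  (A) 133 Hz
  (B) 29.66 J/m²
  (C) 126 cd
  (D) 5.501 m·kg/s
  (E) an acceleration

Reference: [m·s⁻¹] / [m] = s⁻¹.
Each option:
  (A) Hz = s⁻¹  ← same
  (B) J·m⁻² = N·m·m⁻² = kg·s⁻²
  (C) cd
  (D) kg·m·s⁻¹
  (E) [acceleration] = m·s⁻²
Only (A) matches s⁻¹.

(A)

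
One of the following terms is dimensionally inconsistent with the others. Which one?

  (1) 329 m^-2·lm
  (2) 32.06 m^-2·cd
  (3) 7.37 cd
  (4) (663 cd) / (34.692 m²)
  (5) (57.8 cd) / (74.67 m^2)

(3)

Work out the base dimensions of each:
  (1) lm·m⁻² = cd·m⁻² = m⁻²·cd
  (2) cd·m⁻² = m⁻²·cd
  (3) cd
  (4) [cd] / [m²] = m⁻²·cd
  (5) [cd] / [m²] = m⁻²·cd
All reduce to m⁻²·cd except (3), which is cd.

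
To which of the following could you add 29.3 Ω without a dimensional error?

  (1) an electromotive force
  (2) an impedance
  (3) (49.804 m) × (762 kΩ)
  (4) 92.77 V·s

(2)

Reference: Ω = V·A⁻¹ = kg·m²·s⁻³·A⁻².
Each option:
  (1) [electromotive force] = kg·m²·s⁻³·A⁻¹
  (2) [impedance] = kg·m²·s⁻³·A⁻²  ← same
  (3) [m] · [kg·m²·s⁻³·A⁻²] = kg·m³·s⁻³·A⁻²
  (4) V·s = J·C⁻¹·s = kg·m²·s⁻²·A⁻¹
Only (2) matches kg·m²·s⁻³·A⁻².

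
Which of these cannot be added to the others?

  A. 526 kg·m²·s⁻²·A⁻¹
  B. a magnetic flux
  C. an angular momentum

Work out the base dimensions of each:
  A. kg·m²·s⁻²·A⁻¹
  B. [magnetic flux] = kg·m²·s⁻²·A⁻¹
  C. [angular momentum] = kg·m²·s⁻¹
All reduce to kg·m²·s⁻²·A⁻¹ except C., which is kg·m²·s⁻¹.

C.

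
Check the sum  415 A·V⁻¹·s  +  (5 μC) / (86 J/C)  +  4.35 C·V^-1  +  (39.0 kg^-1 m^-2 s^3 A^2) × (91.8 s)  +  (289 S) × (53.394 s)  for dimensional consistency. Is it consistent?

Expand each in SI base units:
  415 A·V⁻¹·s:  A·s·V⁻¹ = A·s·(J·C⁻¹)⁻¹ = kg⁻¹·m⁻²·s⁴·A²
  (5 μC) / (86 J/C):  [s·A] / [kg·m²·s⁻³·A⁻¹] = kg⁻¹·m⁻²·s⁴·A²
  4.35 C·V^-1:  C·V⁻¹ = s·A·(J·C⁻¹)⁻¹ = kg⁻¹·m⁻²·s⁴·A²
  (39.0 kg^-1 m^-2 s^3 A^2) × (91.8 s):  [kg⁻¹·m⁻²·s³·A²] · [s] = kg⁻¹·m⁻²·s⁴·A²
  (289 S) × (53.394 s):  [kg⁻¹·m⁻²·s³·A²] · [s] = kg⁻¹·m⁻²·s⁴·A²
Every term reduces to kg⁻¹·m⁻²·s⁴·A².

Yes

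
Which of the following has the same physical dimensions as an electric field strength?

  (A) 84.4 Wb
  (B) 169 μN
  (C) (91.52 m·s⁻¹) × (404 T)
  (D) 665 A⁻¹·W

Reference: [electric field strength] = kg·m·s⁻³·A⁻¹.
Each option:
  (A) Wb = V·s = kg·m²·s⁻²·A⁻¹
  (B) N = kg·m·s⁻²
  (C) [m·s⁻¹] · [kg·s⁻²·A⁻¹] = kg·m·s⁻³·A⁻¹  ← same
  (D) W·A⁻¹ = J·s⁻¹·A⁻¹ = kg·m²·s⁻³·A⁻¹
Only (C) matches kg·m·s⁻³·A⁻¹.

(C)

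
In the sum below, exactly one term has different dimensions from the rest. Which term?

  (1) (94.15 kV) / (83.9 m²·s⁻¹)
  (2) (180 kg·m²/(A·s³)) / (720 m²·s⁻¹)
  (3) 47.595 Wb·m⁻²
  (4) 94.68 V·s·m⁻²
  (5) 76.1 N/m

(5)

In SI base units:
  (1) [kg·m²·s⁻³·A⁻¹] / [m²·s⁻¹] = kg·s⁻²·A⁻¹
  (2) [kg·m²·s⁻³·A⁻¹] / [m²·s⁻¹] = kg·s⁻²·A⁻¹
  (3) Wb·m⁻² = V·s·m⁻² = kg·s⁻²·A⁻¹
  (4) V·s·m⁻² = J·C⁻¹·s·m⁻² = kg·s⁻²·A⁻¹
  (5) N·m⁻¹ = kg·m·s⁻²·m⁻¹ = kg·s⁻²
All reduce to kg·s⁻²·A⁻¹ except (5), which is kg·s⁻².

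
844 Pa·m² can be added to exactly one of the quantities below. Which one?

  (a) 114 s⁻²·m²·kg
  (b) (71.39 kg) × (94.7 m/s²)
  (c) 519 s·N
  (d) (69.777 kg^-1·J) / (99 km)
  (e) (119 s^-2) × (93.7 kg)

Reference: Pa·m² = N·m⁻²·m² = kg·m·s⁻².
Each option:
  (a) kg·m²·s⁻²
  (b) [kg] · [m·s⁻²] = kg·m·s⁻²  ← same
  (c) N·s = kg·m·s⁻²·s = kg·m·s⁻¹
  (d) [m²·s⁻²] / [m] = m·s⁻²
  (e) [s⁻²] · [kg] = kg·s⁻²
Only (b) matches kg·m·s⁻².

(b)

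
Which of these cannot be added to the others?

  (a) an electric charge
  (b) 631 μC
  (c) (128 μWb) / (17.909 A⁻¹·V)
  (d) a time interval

(d)

Reduce each to base SI dimensions:
  (a) [electric charge] = s·A
  (b) C = s·A
  (c) [kg·m²·s⁻²·A⁻¹] / [kg·m²·s⁻³·A⁻²] = s·A
  (d) [time interval] = s
All reduce to s·A except (d), which is s.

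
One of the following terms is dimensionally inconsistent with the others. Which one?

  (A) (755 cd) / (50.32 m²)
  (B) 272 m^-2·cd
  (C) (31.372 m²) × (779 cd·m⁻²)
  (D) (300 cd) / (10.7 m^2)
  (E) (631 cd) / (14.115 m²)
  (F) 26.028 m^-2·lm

(C)

Work out the base dimensions of each:
  (A) [cd] / [m²] = m⁻²·cd
  (B) cd·m⁻² = m⁻²·cd
  (C) [m²] · [m⁻²·cd] = cd
  (D) [cd] / [m²] = m⁻²·cd
  (E) [cd] / [m²] = m⁻²·cd
  (F) lm·m⁻² = cd·m⁻² = m⁻²·cd
All reduce to m⁻²·cd except (C), which is cd.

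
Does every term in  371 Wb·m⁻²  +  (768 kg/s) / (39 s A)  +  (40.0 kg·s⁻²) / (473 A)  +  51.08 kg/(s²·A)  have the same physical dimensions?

Expand each in SI base units:
  371 Wb·m⁻²:  Wb·m⁻² = V·s·m⁻² = kg·s⁻²·A⁻¹
  (768 kg/s) / (39 s A):  [kg·s⁻¹] / [s·A] = kg·s⁻²·A⁻¹
  (40.0 kg·s⁻²) / (473 A):  [kg·s⁻²] / [A] = kg·s⁻²·A⁻¹
  51.08 kg/(s²·A):  kg·s⁻²·A⁻¹
Every term reduces to kg·s⁻²·A⁻¹.

Yes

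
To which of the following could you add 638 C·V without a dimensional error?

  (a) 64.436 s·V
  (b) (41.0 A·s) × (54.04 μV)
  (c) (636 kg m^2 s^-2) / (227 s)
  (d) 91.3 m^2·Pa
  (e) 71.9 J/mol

Reference: C·V = s·A·J·C⁻¹ = kg·m²·s⁻².
Each option:
  (a) V·s = J·C⁻¹·s = kg·m²·s⁻²·A⁻¹
  (b) [s·A] · [kg·m²·s⁻³·A⁻¹] = kg·m²·s⁻²  ← same
  (c) [kg·m²·s⁻²] / [s] = kg·m²·s⁻³
  (d) Pa·m² = N·m⁻²·m² = kg·m·s⁻²
  (e) J·mol⁻¹ = N·m·mol⁻¹ = kg·m²·s⁻²·mol⁻¹
Only (b) matches kg·m²·s⁻².

(b)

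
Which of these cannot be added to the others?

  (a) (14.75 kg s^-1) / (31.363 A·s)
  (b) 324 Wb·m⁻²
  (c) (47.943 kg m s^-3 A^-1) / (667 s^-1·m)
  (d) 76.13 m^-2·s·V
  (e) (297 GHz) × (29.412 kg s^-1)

(e)

Dimensions:
  (a) [kg·s⁻¹] / [s·A] = kg·s⁻²·A⁻¹
  (b) Wb·m⁻² = V·s·m⁻² = kg·s⁻²·A⁻¹
  (c) [kg·m·s⁻³·A⁻¹] / [m·s⁻¹] = kg·s⁻²·A⁻¹
  (d) V·s·m⁻² = J·C⁻¹·s·m⁻² = kg·s⁻²·A⁻¹
  (e) [s⁻¹] · [kg·s⁻¹] = kg·s⁻²
All reduce to kg·s⁻²·A⁻¹ except (e), which is kg·s⁻².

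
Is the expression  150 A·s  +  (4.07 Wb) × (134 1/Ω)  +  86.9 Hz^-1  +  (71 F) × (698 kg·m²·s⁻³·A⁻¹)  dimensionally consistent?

No

In SI base units:
  150 A·s:  A·s = s·A
  (4.07 Wb) × (134 1/Ω):  [kg·m²·s⁻²·A⁻¹] · [kg⁻¹·m⁻²·s³·A²] = s·A
  86.9 Hz^-1:  Hz⁻¹ = (s⁻¹)⁻¹ = s
  (71 F) × (698 kg·m²·s⁻³·A⁻¹):  [kg⁻¹·m⁻²·s⁴·A²] · [kg·m²·s⁻³·A⁻¹] = s·A
The terms do not share a single dimension (s vs s·A).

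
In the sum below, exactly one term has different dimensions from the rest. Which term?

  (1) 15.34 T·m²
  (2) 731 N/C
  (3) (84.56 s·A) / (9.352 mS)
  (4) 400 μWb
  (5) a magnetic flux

Work out the base dimensions of each:
  (1) T·m² = Wb·m⁻²·m² = kg·m²·s⁻²·A⁻¹
  (2) N·C⁻¹ = kg·m·s⁻²·(s·A)⁻¹ = kg·m·s⁻³·A⁻¹
  (3) [s·A] / [kg⁻¹·m⁻²·s³·A²] = kg·m²·s⁻²·A⁻¹
  (4) Wb = V·s = kg·m²·s⁻²·A⁻¹
  (5) [magnetic flux] = kg·m²·s⁻²·A⁻¹
All reduce to kg·m²·s⁻²·A⁻¹ except (2), which is kg·m·s⁻³·A⁻¹.

(2)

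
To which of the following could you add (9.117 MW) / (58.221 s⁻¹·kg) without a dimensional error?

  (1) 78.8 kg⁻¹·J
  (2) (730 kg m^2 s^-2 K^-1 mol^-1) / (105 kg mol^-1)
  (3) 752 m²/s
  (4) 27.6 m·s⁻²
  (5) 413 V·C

(1)

Reference: [kg·m²·s⁻³] / [kg·s⁻¹] = m²·s⁻².
Each option:
  (1) J·kg⁻¹ = N·m·kg⁻¹ = m²·s⁻²  ← same
  (2) [kg·m²·s⁻²·K⁻¹·mol⁻¹] / [kg·mol⁻¹] = m²·s⁻²·K⁻¹
  (3) m²·s⁻¹
  (4) m·s⁻²
  (5) C·V = s·A·J·C⁻¹ = kg·m²·s⁻²
Only (1) matches m²·s⁻².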